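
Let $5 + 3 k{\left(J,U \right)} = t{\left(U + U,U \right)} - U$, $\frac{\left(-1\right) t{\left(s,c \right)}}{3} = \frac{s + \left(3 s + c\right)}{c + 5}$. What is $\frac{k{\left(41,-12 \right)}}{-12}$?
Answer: $\frac{275}{252} \approx 1.0913$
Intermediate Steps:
$t{\left(s,c \right)} = - \frac{3 \left(c + 4 s\right)}{5 + c}$ ($t{\left(s,c \right)} = - 3 \frac{s + \left(3 s + c\right)}{c + 5} = - 3 \frac{s + \left(c + 3 s\right)}{5 + c} = - 3 \frac{c + 4 s}{5 + c} = - \frac{3 \left(c + 4 s\right)}{5 + c}$)
$k{\left(J,U \right)} = - \frac{5}{3} - \frac{U}{3} - \frac{9 U}{5 + U}$ ($k{\left(J,U \right)} = - \frac{5}{3} + \frac{\frac{3 \left(- U - 4 \left(U + U\right)\right)}{5 + U} - U}{3} = - \frac{5}{3} + \frac{\frac{3 \left(- U - 4 \cdot 2 U\right)}{5 + U} - U}{3} = - \frac{5}{3} + \frac{\frac{3 \left(- U - 8 U\right)}{5 + U} - U}{3} = - \frac{5}{3} + \frac{\frac{3 \left(- 9 U\right)}{5 + U} - U}{3} = - \frac{5}{3} + \frac{- \frac{27 U}{5 + U} - U}{3} = - \frac{5}{3} + \frac{- U - \frac{27 U}{5 + U}}{3} = - \frac{5}{3} - \left(\frac{U}{3} + \frac{9 U}{5 + U}\right) = - \frac{5}{3} - \frac{U}{3} - \frac{9 U}{5 + U}$)
$\frac{k{\left(41,-12 \right)}}{-12} = \frac{\frac{1}{3} \frac{1}{5 - 12} \left(- \left(5 - 12\right)^{2} - -324\right)}{-12} = \frac{- \left(-7\right)^{2} + 324}{3 \left(-7\right)} \left(- \frac{1}{12}\right) = \frac{1}{3} \left(- \frac{1}{7}\right) \left(\left(-1\right) 49 + 324\right) \left(- \frac{1}{12}\right) = \frac{1}{3} \left(- \frac{1}{7}\right) \left(-49 + 324\right) \left(- \frac{1}{12}\right) = \frac{1}{3} \left(- \frac{1}{7}\right) 275 \left(- \frac{1}{12}\right) = \left(- \frac{275}{21}\right) \left(- \frac{1}{12}\right) = \frac{275}{252}$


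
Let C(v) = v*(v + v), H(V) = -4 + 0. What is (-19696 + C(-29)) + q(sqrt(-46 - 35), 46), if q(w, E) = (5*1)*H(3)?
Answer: -18034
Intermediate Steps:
H(V) = -4
q(w, E) = -20 (q(w, E) = (5*1)*(-4) = 5*(-4) = -20)
C(v) = 2*v**2 (C(v) = v*(2*v) = 2*v**2)
(-19696 + C(-29)) + q(sqrt(-46 - 35), 46) = (-19696 + 2*(-29)**2) - 20 = (-19696 + 2*841) - 20 = (-19696 + 1682) - 20 = -18014 - 20 = -18034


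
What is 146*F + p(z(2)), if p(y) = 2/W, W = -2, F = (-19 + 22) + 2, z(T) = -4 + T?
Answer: 729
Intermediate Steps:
F = 5 (F = 3 + 2 = 5)
p(y) = -1 (p(y) = 2/(-2) = 2*(-½) = -1)
146*F + p(z(2)) = 146*5 - 1 = 730 - 1 = 729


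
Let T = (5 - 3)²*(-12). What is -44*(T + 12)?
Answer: 1584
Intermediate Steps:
T = -48 (T = 2²*(-12) = 4*(-12) = -48)
-44*(T + 12) = -44*(-48 + 12) = -44*(-36) = 1584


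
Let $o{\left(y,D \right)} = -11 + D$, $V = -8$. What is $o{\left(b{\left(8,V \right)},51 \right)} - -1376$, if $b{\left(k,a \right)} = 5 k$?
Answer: $1416$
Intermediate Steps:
$o{\left(b{\left(8,V \right)},51 \right)} - -1376 = \left(-11 + 51\right) - -1376 = 40 + 1376 = 1416$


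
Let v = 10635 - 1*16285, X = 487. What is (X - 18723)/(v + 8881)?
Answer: -18236/3231 ≈ -5.6441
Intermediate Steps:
v = -5650 (v = 10635 - 16285 = -5650)
(X - 18723)/(v + 8881) = (487 - 18723)/(-5650 + 8881) = -18236/3231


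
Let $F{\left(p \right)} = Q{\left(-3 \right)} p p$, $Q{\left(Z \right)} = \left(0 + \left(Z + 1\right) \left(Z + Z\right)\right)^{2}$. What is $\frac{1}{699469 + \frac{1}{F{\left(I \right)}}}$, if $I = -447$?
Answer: $\frac{28772496}{20125469004625} \approx 1.4297 \cdot 10^{-6}$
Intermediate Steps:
$Q{\left(Z \right)} = 4 Z^{2} \left(1 + Z\right)^{2}$ ($Q{\left(Z \right)} = \left(0 + \left(1 + Z\right) 2 Z\right)^{2} = \left(0 + 2 Z \left(1 + Z\right)\right)^{2} = \left(2 Z \left(1 + Z\right)\right)^{2} = 4 Z^{2} \left(1 + Z\right)^{2}$)
$F{\left(p \right)} = 144 p^{2}$ ($F{\left(p \right)} = 4 \left(-3\right)^{2} \left(1 - 3\right)^{2} p p = 4 \cdot 9 \left(-2\right)^{2} p p = 4 \cdot 9 \cdot 4 p p = 144 p p = 144 p^{2}$)
$\frac{1}{699469 + \frac{1}{F{\left(I \right)}}} = \frac{1}{699469 + \frac{1}{144 \left(-447\right)^{2}}} = \frac{1}{699469 + \frac{1}{144 \cdot 199809}} = \frac{1}{699469 + \frac{1}{28772496}} = \frac{1}{\frac{20125469004625}{28772496}} = \frac{28772496}{20125469004625}$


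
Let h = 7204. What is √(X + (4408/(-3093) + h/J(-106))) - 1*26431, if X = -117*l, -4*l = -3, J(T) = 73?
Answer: -26431 + √1939259498457/451578 ≈ -26428.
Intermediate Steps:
l = ¾ (l = -¼*(-3) = ¾ ≈ 0.75000)
X = -351/4 (X = -117*¾ = -351/4 ≈ -87.750)
√(X + (4408/(-3093) + h/J(-106))) - 1*26431 = √(-351/4 + (4408/(-3093) + 7204/73)) - 1*26431 = √(-351/4 + (4408*(-1/3093) + 7204*(1/73))) - 26431 = √(-351/4 + (-4408/3093 + 7204/73)) - 26431 = √(-351/4 + 21960188/225789) - 26431 = √(8588813/903156) - 26431 = √1939259498457/451578 - 26431 = -26431 + √1939259498457/451578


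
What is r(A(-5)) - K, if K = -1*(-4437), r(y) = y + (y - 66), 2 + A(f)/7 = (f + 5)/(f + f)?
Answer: -4531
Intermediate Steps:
A(f) = -14 + 7*(5 + f)/(2*f) (A(f) = -14 + 7*((f + 5)/(f + f)) = -14 + 7*((5 + f)/((2*f))) = -14 + 7*((5 + f)*(1/(2*f))) = -14 + 7*((5 + f)/(2*f)) = -14 + 7*(5 + f)/(2*f))
r(y) = -66 + 2*y (r(y) = y + (-66 + y) = -66 + 2*y)
K = 4437
r(A(-5)) - K = (-66 + 2*((7/2)*(5 - 3*(-5))/(-5))) - 1*4437 = (-66 + 2*((7/2)*(-1/5)*(5 + 15))) - 4437 = (-66 + 2*((7/2)*(-1/5)*20)) - 4437 = (-66 + 2*(-14)) - 4437 = (-66 - 28) - 4437 = -94 - 4437 = -4531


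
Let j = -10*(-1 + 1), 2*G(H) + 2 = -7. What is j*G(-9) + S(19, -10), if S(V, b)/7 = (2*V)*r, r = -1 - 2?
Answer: -798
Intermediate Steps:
G(H) = -9/2 (G(H) = -1 + (1/2)*(-7) = -1 - 7/2 = -9/2)
r = -3
S(V, b) = -42*V (S(V, b) = 7*((2*V)*(-3)) = 7*(-6*V) = -42*V)
j = 0 (j = -10*0 = 0)
j*G(-9) + S(19, -10) = 0*(-9/2) - 42*19 = 0 - 798 = -798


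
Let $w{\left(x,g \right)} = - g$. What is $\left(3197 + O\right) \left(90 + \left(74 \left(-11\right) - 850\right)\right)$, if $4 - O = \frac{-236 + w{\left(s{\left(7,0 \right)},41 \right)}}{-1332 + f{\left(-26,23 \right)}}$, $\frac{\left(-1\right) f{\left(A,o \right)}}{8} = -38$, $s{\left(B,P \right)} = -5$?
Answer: $- \frac{2589506237}{514} \approx -5.038 \cdot 10^{6}$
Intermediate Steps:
$f{\left(A,o \right)} = 304$ ($f{\left(A,o \right)} = \left(-8\right) \left(-38\right) = 304$)
$O = \frac{3835}{1028}$ ($O = 4 - \frac{-236 - 41}{-1332 + 304} = 4 - \frac{-236 - 41}{-1028} = 4 - \left(-277\right) \left(- \frac{1}{1028}\right) = 4 - \frac{277}{1028} = \frac{3835}{1028} \approx 3.7305$)
$\left(3197 + O\right) \left(90 + \left(74 \left(-11\right) - 850\right)\right) = \left(3197 + \frac{3835}{1028}\right) \left(90 + \left(74 \left(-11\right) - 850\right)\right) = \frac{3290351 \left(90 - 1664\right)}{1028} = \frac{3290351}{1028} \left(-1574\right) = - \frac{2589506237}{514}$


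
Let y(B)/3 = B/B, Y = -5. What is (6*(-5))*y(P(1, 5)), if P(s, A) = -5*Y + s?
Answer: -90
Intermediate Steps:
P(s, A) = 25 + s (P(s, A) = -5*(-5) + s = 25 + s)
y(B) = 3 (y(B) = 3*(B/B) = 3*1 = 3)
(6*(-5))*y(P(1, 5)) = (6*(-5))*3 = -30*3 = -90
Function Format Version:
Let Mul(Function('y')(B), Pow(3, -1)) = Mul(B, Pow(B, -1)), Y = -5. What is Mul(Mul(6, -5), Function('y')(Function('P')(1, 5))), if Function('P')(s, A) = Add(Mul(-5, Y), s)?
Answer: -90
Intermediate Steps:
Function('P')(s, A) = Add(25, s) (Function('P')(s, A) = Add(Mul(-5, -5), s) = Add(25, s))
Function('y')(B) = 3 (Function('y')(B) = Mul(3, Mul(B, Pow(B, -1))) = Mul(3, 1) = 3)
Mul(Mul(6, -5), Function('y')(Function('P')(1, 5))) = Mul(Mul(6, -5), 3) = Mul(-30, 3) = -90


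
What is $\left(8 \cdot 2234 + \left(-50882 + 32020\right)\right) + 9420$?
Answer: $8430$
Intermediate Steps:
$\left(8 \cdot 2234 + \left(-50882 + 32020\right)\right) + 9420 = \left(17872 - 18862\right) + 9420 = -990 + 9420 = 8430$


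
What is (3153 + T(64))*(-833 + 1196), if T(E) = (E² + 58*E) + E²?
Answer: 5465691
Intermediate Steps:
T(E) = 2*E² + 58*E
(3153 + T(64))*(-833 + 1196) = (3153 + 2*64*(29 + 64))*(-833 + 1196) = (3153 + 2*64*93)*363 = (3153 + 11904)*363 = 15057*363 = 5465691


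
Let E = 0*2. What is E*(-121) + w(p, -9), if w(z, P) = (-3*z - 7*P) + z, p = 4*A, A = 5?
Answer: 23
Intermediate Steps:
p = 20 (p = 4*5 = 20)
w(z, P) = -7*P - 2*z (w(z, P) = (-7*P - 3*z) + z = -7*P - 2*z)
E = 0
E*(-121) + w(p, -9) = 0*(-121) + (-7*(-9) - 2*20) = 0 + (63 - 40) = 0 + 23 = 23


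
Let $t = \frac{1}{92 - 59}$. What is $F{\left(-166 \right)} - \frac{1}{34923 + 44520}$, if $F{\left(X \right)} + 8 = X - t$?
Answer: $- \frac{152080394}{873873} \approx -174.03$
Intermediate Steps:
$t = \frac{1}{33} \approx 0.030303$
$F{\left(X \right)} = - \frac{265}{33} + X$ ($F{\left(X \right)} = -8 + \left(X - \frac{1}{33}\right) = -8 + \left(- \frac{1}{33} + X\right) = - \frac{265}{33} + X$)
$F{\left(-166 \right)} - \frac{1}{34923 + 44520} = \left(- \frac{265}{33} - 166\right) - \frac{1}{34923 + 44520} = - \frac{5743}{33} - \frac{1}{79443} = - \frac{152080394}{873873}$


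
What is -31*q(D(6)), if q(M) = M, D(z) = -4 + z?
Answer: -62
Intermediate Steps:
-31*q(D(6)) = -31*(-4 + 6) = -31*2 = -62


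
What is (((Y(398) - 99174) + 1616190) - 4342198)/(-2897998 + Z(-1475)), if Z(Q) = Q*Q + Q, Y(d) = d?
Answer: 353098/90481 ≈ 3.9025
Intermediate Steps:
Z(Q) = Q + Q**2 (Z(Q) = Q**2 + Q = Q + Q**2)
(((Y(398) - 99174) + 1616190) - 4342198)/(-2897998 + Z(-1475)) = (((398 - 99174) + 1616190) - 4342198)/(-2897998 - 1475*(1 - 1475)) = ((-98776 + 1616190) - 4342198)/(-2897998 - 1475*(-1474)) = (1517414 - 4342198)/(-2897998 + 2174150) = -2824784/(-723848) = -2824784*(-1/723848) = 353098/90481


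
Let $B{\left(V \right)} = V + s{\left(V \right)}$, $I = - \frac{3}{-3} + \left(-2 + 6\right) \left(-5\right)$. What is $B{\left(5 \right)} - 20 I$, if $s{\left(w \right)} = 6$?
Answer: $391$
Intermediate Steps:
$I = -19$ ($I = \left(-3\right) \left(- \frac{1}{3}\right) + 4 \left(-5\right) = 1 - 20 = -19$)
$B{\left(V \right)} = 6 + V$ ($B{\left(V \right)} = V + 6 = 6 + V$)
$B{\left(5 \right)} - 20 I = \left(6 + 5\right) - -380 = 11 + 380 = 391$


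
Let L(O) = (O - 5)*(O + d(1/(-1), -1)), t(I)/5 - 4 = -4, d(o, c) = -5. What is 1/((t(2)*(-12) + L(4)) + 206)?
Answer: 1/207 ≈ 0.0048309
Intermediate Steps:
t(I) = 0 (t(I) = 20 + 5*(-4) = 20 - 20 = 0)
L(O) = (-5 + O)² (L(O) = (O - 5)*(O - 5) = (-5 + O)*(-5 + O) = (-5 + O)²)
1/((t(2)*(-12) + L(4)) + 206) = 1/((0*(-12) + (25 + 4² - 10*4)) + 206) = 1/((0 + (25 + 16 - 40)) + 206) = 1/((0 + 1) + 206) = 1/(1 + 206) = 1/207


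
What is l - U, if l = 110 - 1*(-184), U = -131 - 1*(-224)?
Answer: 201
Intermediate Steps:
U = 93 (U = -131 + 224 = 93)
l = 294 (l = 110 + 184 = 294)
l - U = 294 - 1*93 = 294 - 93 = 201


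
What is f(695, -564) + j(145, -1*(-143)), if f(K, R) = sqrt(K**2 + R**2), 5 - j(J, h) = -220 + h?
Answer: 82 + sqrt(801121) ≈ 977.05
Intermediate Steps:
j(J, h) = 225 - h (j(J, h) = 5 - (-220 + h) = 5 + (220 - h) = 225 - h)
f(695, -564) + j(145, -1*(-143)) = sqrt(695**2 + (-564)**2) + (225 - (-1)*(-143)) = sqrt(483025 + 318096) + (225 - 1*143) = sqrt(801121) + (225 - 143) = sqrt(801121) + 82 = 82 + sqrt(801121)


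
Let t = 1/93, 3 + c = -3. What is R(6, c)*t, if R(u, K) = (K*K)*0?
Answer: 0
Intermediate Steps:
c = -6 (c = -3 - 3 = -6)
R(u, K) = 0 (R(u, K) = K²*0 = 0)
t = 1/93 ≈ 0.010753
R(6, c)*t = 0*(1/93) = 0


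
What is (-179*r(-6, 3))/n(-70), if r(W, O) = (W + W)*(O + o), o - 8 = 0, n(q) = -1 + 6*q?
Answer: -23628/421 ≈ -56.124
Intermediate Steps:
o = 8 (o = 8 + 0 = 8)
r(W, O) = 2*W*(8 + O) (r(W, O) = (W + W)*(O + 8) = (2*W)*(8 + O) = 2*W*(8 + O))
(-179*r(-6, 3))/n(-70) = (-358*(-6)*(8 + 3))/(-1 + 6*(-70)) = (-358*(-6)*11)/(-1 - 420) = -179*(-132)/(-421) = 23628*(-1/421) = -23628/421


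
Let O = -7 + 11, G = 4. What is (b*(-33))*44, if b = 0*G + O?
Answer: -5808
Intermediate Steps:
O = 4
b = 4 (b = 0*4 + 4 = 0 + 4 = 4)
(b*(-33))*44 = (4*(-33))*44 = -132*44 = -5808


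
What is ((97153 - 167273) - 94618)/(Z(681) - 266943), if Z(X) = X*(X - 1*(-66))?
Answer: -82369/120882 ≈ -0.68140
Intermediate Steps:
Z(X) = X*(66 + X) (Z(X) = X*(X + 66) = X*(66 + X))
((97153 - 167273) - 94618)/(Z(681) - 266943) = ((97153 - 167273) - 94618)/(681*(66 + 681) - 266943) = (-70120 - 94618)/(681*747 - 266943) = -164738/(508707 - 266943) = -164738/241764 = -164738*1/241764 = -82369/120882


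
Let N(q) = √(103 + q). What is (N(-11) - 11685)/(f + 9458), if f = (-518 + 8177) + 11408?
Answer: -2337/5705 + 2*√23/28525 ≈ -0.40930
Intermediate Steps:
f = 19067 (f = 7659 + 11408 = 19067)
(N(-11) - 11685)/(f + 9458) = (√(103 - 11) - 11685)/(19067 + 9458) = (√92 - 11685)/28525 = (2*√23 - 11685)*(1/28525) = (-11685 + 2*√23)*(1/28525) = -2337/5705 + 2*√23/28525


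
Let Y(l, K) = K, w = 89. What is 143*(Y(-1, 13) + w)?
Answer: 14586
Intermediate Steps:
143*(Y(-1, 13) + w) = 143*(13 + 89) = 143*102 = 14586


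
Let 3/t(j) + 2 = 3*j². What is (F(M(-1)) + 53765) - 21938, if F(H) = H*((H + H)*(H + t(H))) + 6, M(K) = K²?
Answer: 31841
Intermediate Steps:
t(j) = 3/(-2 + 3*j²)
F(H) = 6 + 2*H²*(H + 3/(-2 + 3*H²)) (F(H) = H*((H + H)*(H + 3/(-2 + 3*H²))) + 6 = H*((2*H)*(H + 3/(-2 + 3*H²))) + 6 = H*(2*H*(H + 3/(-2 + 3*H²))) + 6 = 2*H²*(H + 3/(-2 + 3*H²)) + 6 = 6 + 2*H²*(H + 3/(-2 + 3*H²)))
(F(M(-1)) + 53765) - 21938 = (2*(-6 - 2*((-1)²)³ + 3*((-1)²)⁵ + 12*((-1)²)²)/(-2 + 3*((-1)²)²) + 53765) - 21938 = (2*(-6 - 2*1³ + 3*1⁵ + 12*1²)/(-2 + 3*1²) + 53765) - 21938 = (2*(-6 - 2*1 + 3*1 + 12*1)/(-2 + 3*1) + 53765) - 21938 = (2*(-6 - 2 + 3 + 12)/(-2 + 3) + 53765) - 21938 = (2*7/1 + 53765) - 21938 = (2*1*7 + 53765) - 21938 = (14 + 53765) - 21938 = 53779 - 21938 = 31841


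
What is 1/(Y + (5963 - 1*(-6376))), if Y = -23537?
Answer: -1/11198 ≈ -8.9302e-5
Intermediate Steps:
1/(Y + (5963 - 1*(-6376))) = 1/(-23537 + (5963 - 1*(-6376))) = 1/(-23537 + (5963 + 6376)) = 1/(-23537 + 12339) = 1/(-11198) = -1/11198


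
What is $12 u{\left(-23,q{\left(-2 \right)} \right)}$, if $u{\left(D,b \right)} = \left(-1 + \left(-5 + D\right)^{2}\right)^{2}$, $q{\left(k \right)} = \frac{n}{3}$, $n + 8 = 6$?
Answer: $7357068$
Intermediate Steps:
$n = -2$ ($n = -8 + 6 = -2$)
$q{\left(k \right)} = - \frac{2}{3}$
$12 u{\left(-23,q{\left(-2 \right)} \right)} = 12 \left(-1 + \left(-5 - 23\right)^{2}\right)^{2} = 12 \left(-1 + \left(-28\right)^{2}\right)^{2} = 12 \left(-1 + 784\right)^{2} = 12 \cdot 783^{2} = 12 \cdot 613089 = 7357068$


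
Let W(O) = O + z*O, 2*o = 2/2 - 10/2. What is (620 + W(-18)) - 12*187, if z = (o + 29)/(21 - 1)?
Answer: -16663/10 ≈ -1666.3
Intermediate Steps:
o = -2 (o = (2/2 - 10/2)/2 = (2*(½) - 10*½)/2 = (1 - 5)/2 = (½)*(-4) = -2)
z = 27/20 (z = (-2 + 29)/(21 - 1) = 27/20 ≈ 1.3500)
W(O) = 47*O/20 (W(O) = O + 27*O/20 = 47*O/20)
(620 + W(-18)) - 12*187 = (620 + (47/20)*(-18)) - 12*187 = (620 - 423/10) - 2244 = 5777/10 - 2244 = -16663/10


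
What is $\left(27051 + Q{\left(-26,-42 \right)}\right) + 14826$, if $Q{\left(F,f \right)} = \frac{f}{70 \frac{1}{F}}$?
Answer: $\frac{209463}{5} \approx 41893.0$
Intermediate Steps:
$Q{\left(F,f \right)} = \frac{F f}{70}$ ($Q{\left(F,f \right)} = f \frac{F}{70} = \frac{F f}{70}$)
$\left(27051 + Q{\left(-26,-42 \right)}\right) + 14826 = \left(27051 + \frac{1}{70} \left(-26\right) \left(-42\right)\right) + 14826 = \left(27051 + \frac{78}{5}\right) + 14826 = \frac{135333}{5} + 14826 = \frac{209463}{5}$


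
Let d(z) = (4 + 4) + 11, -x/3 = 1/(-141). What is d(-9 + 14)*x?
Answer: 19/47 ≈ 0.40426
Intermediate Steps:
x = 1/47 (x = -3/(-141) = -3*(-1/141) = 1/47 ≈ 0.021277)
d(z) = 19 (d(z) = 8 + 11 = 19)
d(-9 + 14)*x = 19*(1/47) = 19/47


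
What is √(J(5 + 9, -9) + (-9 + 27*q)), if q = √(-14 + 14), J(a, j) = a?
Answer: √5 ≈ 2.2361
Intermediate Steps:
q = 0 (q = √0 = 0)
√(J(5 + 9, -9) + (-9 + 27*q)) = √((5 + 9) + (-9 + 27*0)) = √(14 + (-9 + 0)) = √(14 - 9) = √5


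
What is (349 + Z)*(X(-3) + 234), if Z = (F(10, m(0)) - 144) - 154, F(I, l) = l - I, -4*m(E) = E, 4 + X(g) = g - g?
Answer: 9430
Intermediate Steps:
X(g) = -4 (X(g) = -4 + (g - g) = -4 + 0 = -4)
m(E) = -E/4
Z = -308 (Z = ((-¼*0 - 1*10) - 144) - 154 = ((0 - 10) - 144) - 154 = (-10 - 144) - 154 = -154 - 154 = -308)
(349 + Z)*(X(-3) + 234) = (349 - 308)*(-4 + 234) = 41*230 = 9430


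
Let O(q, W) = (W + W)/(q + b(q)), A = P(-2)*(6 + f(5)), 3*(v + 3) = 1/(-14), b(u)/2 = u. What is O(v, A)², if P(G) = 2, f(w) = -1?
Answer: 78400/16129 ≈ 4.8608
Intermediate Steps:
b(u) = 2*u
v = -127/42 (v = -3 + (⅓)/(-14) = -3 + (⅓)*(-1/14) = -3 - 1/42 = -127/42 ≈ -3.0238)
A = 10 (A = 2*(6 - 1) = 2*5 = 10)
O(q, W) = 2*W/(3*q) (O(q, W) = (W + W)/(q + 2*q) = (2*W)/((3*q)) = (2*W)*(1/(3*q)) = 2*W/(3*q))
O(v, A)² = ((⅔)*10/(-127/42))² = ((⅔)*10*(-42/127))² = (-280/127)² = 78400/16129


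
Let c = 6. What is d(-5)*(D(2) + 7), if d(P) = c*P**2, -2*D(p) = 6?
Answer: 600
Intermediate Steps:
D(p) = -3 (D(p) = -1/2*6 = -3)
d(P) = 6*P**2
d(-5)*(D(2) + 7) = (6*(-5)**2)*(-3 + 7) = (6*25)*4 = 150*4 = 600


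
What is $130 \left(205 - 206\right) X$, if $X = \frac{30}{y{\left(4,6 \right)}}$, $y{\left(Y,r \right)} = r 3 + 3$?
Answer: $- \frac{1300}{7} \approx -185.71$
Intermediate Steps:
$y{\left(Y,r \right)} = 3 + 3 r$ ($y{\left(Y,r \right)} = 3 r + 3 = 3 + 3 r$)
$X = \frac{10}{7}$ ($X = \frac{30}{3 + 3 \cdot 6} = \frac{30}{3 + 18} = \frac{30}{21} = 30 \cdot \frac{1}{21} = \frac{10}{7} \approx 1.4286$)
$130 \left(205 - 206\right) X = 130 \left(205 - 206\right) \frac{10}{7} = 130 \left(-1\right) \frac{10}{7} = \left(-130\right) \frac{10}{7} = - \frac{1300}{7}$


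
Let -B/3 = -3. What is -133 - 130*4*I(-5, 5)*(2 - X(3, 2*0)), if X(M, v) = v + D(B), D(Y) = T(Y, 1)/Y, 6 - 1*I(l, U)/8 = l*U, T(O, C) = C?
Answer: -2193517/9 ≈ -2.4372e+5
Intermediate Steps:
I(l, U) = 48 - 8*U*l (I(l, U) = 48 - 8*l*U = 48 - 8*U*l)
B = 9 (B = -3*(-3) = 9)
D(Y) = 1/Y
X(M, v) = ⅑ + v (X(M, v) = v + 1/9 = v + ⅑ = ⅑ + v)
-133 - 130*4*I(-5, 5)*(2 - X(3, 2*0)) = -133 - 130*4*(48 - 8*5*(-5))*(2 - (⅑ + 2*0)) = -133 - 130*4*(48 + 200)*(2 - (⅑ + 0)) = -133 - 130*4*248*(2 - 1*⅑) = -133 - 128960*(2 - ⅑) = -133 - 128960*17/9 = -133 - 130*16864/9 = -133 - 2192320/9 = -2193517/9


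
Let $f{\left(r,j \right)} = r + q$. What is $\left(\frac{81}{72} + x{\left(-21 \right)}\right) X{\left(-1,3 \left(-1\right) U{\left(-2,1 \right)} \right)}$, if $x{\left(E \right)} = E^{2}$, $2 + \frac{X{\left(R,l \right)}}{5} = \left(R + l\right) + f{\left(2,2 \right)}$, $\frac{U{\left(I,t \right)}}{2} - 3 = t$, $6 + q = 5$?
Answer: $- \frac{229905}{4} \approx -57476.0$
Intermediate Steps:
$q = -1$ ($q = -6 + 5 = -1$)
$U{\left(I,t \right)} = 6 + 2 t$
$f{\left(r,j \right)} = -1 + r$ ($f{\left(r,j \right)} = r - 1 = -1 + r$)
$X{\left(R,l \right)} = -5 + 5 R + 5 l$ ($X{\left(R,l \right)} = -10 + 5 \left(\left(R + l\right) + \left(-1 + 2\right)\right) = -10 + 5 \left(\left(R + l\right) + 1\right) = -10 + 5 \left(1 + R + l\right) = -10 + \left(5 + 5 R + 5 l\right) = -5 + 5 R + 5 l$)
$\left(\frac{81}{72} + x{\left(-21 \right)}\right) X{\left(-1,3 \left(-1\right) U{\left(-2,1 \right)} \right)} = \left(\frac{81}{72} + \left(-21\right)^{2}\right) \left(-5 + 5 \left(-1\right) + 5 \cdot 3 \left(-1\right) \left(6 + 2 \cdot 1\right)\right) = \left(81 \cdot \frac{1}{72} + 441\right) \left(-5 - 5 + 5 \left(- 3 \left(6 + 2\right)\right)\right) = \left(\frac{9}{8} + 441\right) \left(-5 - 5 + 5 \left(\left(-3\right) 8\right)\right) = \frac{3537 \left(-5 - 5 + 5 \left(-24\right)\right)}{8} = \frac{3537 \left(-5 - 5 - 120\right)}{8} = \frac{3537}{8} \left(-130\right) = - \frac{229905}{4}$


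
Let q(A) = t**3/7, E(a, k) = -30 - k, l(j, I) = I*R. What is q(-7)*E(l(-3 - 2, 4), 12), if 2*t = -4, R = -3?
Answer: 48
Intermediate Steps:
t = -2 (t = (1/2)*(-4) = -2)
l(j, I) = -3*I (l(j, I) = I*(-3) = -3*I)
q(A) = -8/7 (q(A) = (-2)**3/7 = -8*1/7 = -8/7)
q(-7)*E(l(-3 - 2, 4), 12) = -8*(-30 - 1*12)/7 = -8*(-30 - 12)/7 = -8/7*(-42) = 48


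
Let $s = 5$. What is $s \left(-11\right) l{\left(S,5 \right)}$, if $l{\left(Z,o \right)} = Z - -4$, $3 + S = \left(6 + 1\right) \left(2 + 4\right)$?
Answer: $-2365$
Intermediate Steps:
$S = 39$ ($S = -3 + \left(6 + 1\right) \left(2 + 4\right) = -3 + 7 \cdot 6 = -3 + 42 = 39$)
$l{\left(Z,o \right)} = 4 + Z$ ($l{\left(Z,o \right)} = Z + 4 = 4 + Z$)
$s \left(-11\right) l{\left(S,5 \right)} = 5 \left(-11\right) \left(4 + 39\right) = \left(-55\right) 43 = -2365$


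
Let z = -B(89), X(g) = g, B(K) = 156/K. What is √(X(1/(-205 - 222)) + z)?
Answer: I*√2534838103/38003 ≈ 1.3248*I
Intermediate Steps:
z = -156/89 ≈ -1.7528
√(X(1/(-205 - 222)) + z) = √(1/(-205 - 222) - 156/89) = √(1/(-427) - 156/89) = √(-1/427 - 156/89) = √(-66701/38003) = I*√2534838103/38003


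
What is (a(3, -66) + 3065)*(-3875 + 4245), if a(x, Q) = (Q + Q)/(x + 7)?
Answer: 1129166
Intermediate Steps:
a(x, Q) = 2*Q/(7 + x) (a(x, Q) = (2*Q)/(7 + x) = 2*Q/(7 + x))
(a(3, -66) + 3065)*(-3875 + 4245) = (2*(-66)/(7 + 3) + 3065)*(-3875 + 4245) = (2*(-66)/10 + 3065)*370 = (2*(-66)*(⅒) + 3065)*370 = (-66/5 + 3065)*370 = (15259/5)*370 = 1129166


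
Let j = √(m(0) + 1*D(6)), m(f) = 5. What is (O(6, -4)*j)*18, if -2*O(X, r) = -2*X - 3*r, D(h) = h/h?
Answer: 0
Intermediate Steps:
D(h) = 1
O(X, r) = X + 3*r/2 (O(X, r) = -(-2*X - 3*r)/2 = -(-3*r - 2*X)/2 = X + 3*r/2)
j = √6 (j = √(5 + 1*1) = √(5 + 1) = √6 ≈ 2.4495)
(O(6, -4)*j)*18 = ((6 + (3/2)*(-4))*√6)*18 = ((6 - 6)*√6)*18 = (0*√6)*18 = 0*18 = 0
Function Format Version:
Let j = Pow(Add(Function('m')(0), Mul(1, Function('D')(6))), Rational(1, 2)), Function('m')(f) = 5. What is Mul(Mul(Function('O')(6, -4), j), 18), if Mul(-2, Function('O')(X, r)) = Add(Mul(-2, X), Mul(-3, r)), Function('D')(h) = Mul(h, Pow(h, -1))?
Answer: 0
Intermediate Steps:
Function('D')(h) = 1
Function('O')(X, r) = Add(X, Mul(Rational(3, 2), r)) (Function('O')(X, r) = Mul(Rational(-1, 2), Add(Mul(-2, X), Mul(-3, r))) = Mul(Rational(-1, 2), Add(Mul(-3, r), Mul(-2, X))) = Add(X, Mul(Rational(3, 2), r)))
j = Pow(6, Rational(1, 2)) (j = Pow(Add(5, Mul(1, 1)), Rational(1, 2)) = Pow(Add(5, 1), Rational(1, 2)) = Pow(6, Rational(1, 2)) ≈ 2.4495)
Mul(Mul(Function('O')(6, -4), j), 18) = Mul(Mul(Add(6, Mul(Rational(3, 2), -4)), Pow(6, Rational(1, 2))), 18) = Mul(Mul(Add(6, -6), Pow(6, Rational(1, 2))), 18) = Mul(Mul(0, Pow(6, Rational(1, 2))), 18) = Mul(0, 18) = 0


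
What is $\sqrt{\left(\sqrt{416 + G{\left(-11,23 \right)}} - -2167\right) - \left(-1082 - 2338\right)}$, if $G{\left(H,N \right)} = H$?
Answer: $\sqrt{5587 + 9 \sqrt{5}} \approx 74.881$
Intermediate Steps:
$\sqrt{\left(\sqrt{416 + G{\left(-11,23 \right)}} - -2167\right) - \left(-1082 - 2338\right)} = \sqrt{\left(\sqrt{416 - 11} - -2167\right) - \left(-1082 - 2338\right)} = \sqrt{\left(\sqrt{405} + 2167\right) - -3420} = \sqrt{\left(9 \sqrt{5} + 2167\right) + 3420} = \sqrt{\left(2167 + 9 \sqrt{5}\right) + 3420} = \sqrt{5587 + 9 \sqrt{5}}$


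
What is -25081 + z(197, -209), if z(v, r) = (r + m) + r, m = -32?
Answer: -25531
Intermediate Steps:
z(v, r) = -32 + 2*r (z(v, r) = (r - 32) + r = (-32 + r) + r = -32 + 2*r)
-25081 + z(197, -209) = -25081 + (-32 + 2*(-209)) = -25081 + (-32 - 418) = -25081 - 450 = -25531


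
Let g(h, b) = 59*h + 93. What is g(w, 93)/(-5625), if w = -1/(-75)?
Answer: -7034/421875 ≈ -0.016673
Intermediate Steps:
w = 1/75 (w = -1*(-1/75) = 1/75 ≈ 0.013333)
g(h, b) = 93 + 59*h
g(w, 93)/(-5625) = (93 + 59*(1/75))/(-5625) = (93 + 59/75)*(-1/5625) = (7034/75)*(-1/5625) = -7034/421875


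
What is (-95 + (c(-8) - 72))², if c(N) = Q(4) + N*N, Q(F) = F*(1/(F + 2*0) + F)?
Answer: 7396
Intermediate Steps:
Q(F) = F*(F + 1/F) (Q(F) = F*(1/(F + 0) + F) = F*(1/F + F) = F*(F + 1/F))
c(N) = 17 + N² (c(N) = (1 + 4²) + N*N = (1 + 16) + N² = 17 + N²)
(-95 + (c(-8) - 72))² = (-95 + ((17 + (-8)²) - 72))² = (-95 + ((17 + 64) - 72))² = (-95 + (81 - 72))² = (-95 + 9)² = (-86)² = 7396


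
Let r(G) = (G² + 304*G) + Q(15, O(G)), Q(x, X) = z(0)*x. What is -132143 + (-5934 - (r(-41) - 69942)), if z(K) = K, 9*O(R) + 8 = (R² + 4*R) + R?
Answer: -57352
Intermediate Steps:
O(R) = -8/9 + R²/9 + 5*R/9 (O(R) = -8/9 + ((R² + 4*R) + R)/9 = -8/9 + (R² + 5*R)/9 = -8/9 + (R²/9 + 5*R/9) = -8/9 + R²/9 + 5*R/9)
Q(x, X) = 0 (Q(x, X) = 0*x = 0)
r(G) = G² + 304*G (r(G) = (G² + 304*G) + 0 = G² + 304*G)
-132143 + (-5934 - (r(-41) - 69942)) = -132143 + (-5934 - (-41*(304 - 41) - 69942)) = -132143 + (-5934 - (-41*263 - 69942)) = -132143 + (-5934 - (-10783 - 69942)) = -132143 + (-5934 - 1*(-80725)) = -132143 + (-5934 + 80725) = -132143 + 74791 = -57352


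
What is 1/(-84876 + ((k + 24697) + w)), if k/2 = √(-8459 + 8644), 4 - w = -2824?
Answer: -57351/3289136461 - 2*√185/3289136461 ≈ -1.7445e-5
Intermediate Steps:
w = 2828 (w = 4 - 1*(-2824) = 4 + 2824 = 2828)
k = 2*√185 (k = 2*√(-8459 + 8644) = 2*√185 ≈ 27.203)
1/(-84876 + ((k + 24697) + w)) = 1/(-84876 + ((2*√185 + 24697) + 2828)) = 1/(-84876 + ((24697 + 2*√185) + 2828)) = 1/(-84876 + (27525 + 2*√185)) = 1/(-57351 + 2*√185)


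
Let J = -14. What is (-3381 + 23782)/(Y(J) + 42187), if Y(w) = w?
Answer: 20401/42173 ≈ 0.48375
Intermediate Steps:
(-3381 + 23782)/(Y(J) + 42187) = (-3381 + 23782)/(-14 + 42187) = 20401/42173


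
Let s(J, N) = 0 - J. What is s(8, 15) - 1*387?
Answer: -395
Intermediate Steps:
s(J, N) = -J
s(8, 15) - 1*387 = -1*8 - 1*387 = -8 - 387 = -395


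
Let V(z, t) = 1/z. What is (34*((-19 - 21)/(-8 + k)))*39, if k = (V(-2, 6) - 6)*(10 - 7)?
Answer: 21216/11 ≈ 1928.7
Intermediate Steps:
V(z, t) = 1/z
k = -39/2 (k = (1/(-2) - 6)*(10 - 7) = (-½ - 6)*3 = -13/2*3 = -39/2 ≈ -19.500)
(34*((-19 - 21)/(-8 + k)))*39 = (34*((-19 - 21)/(-8 - 39/2)))*39 = (34*(-40/(-55/2)))*39 = (34*(-40*(-2/55)))*39 = (34*(16/11))*39 = (544/11)*39 = 21216/11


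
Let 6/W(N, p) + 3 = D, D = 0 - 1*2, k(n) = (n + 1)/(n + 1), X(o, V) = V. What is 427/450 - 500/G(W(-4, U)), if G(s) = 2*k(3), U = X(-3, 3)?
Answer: -112073/450 ≈ -249.05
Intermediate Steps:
k(n) = 1 (k(n) = (1 + n)/(1 + n) = 1)
U = 3
D = -2 (D = 0 - 2 = -2)
W(N, p) = -6/5 (W(N, p) = 6/(-3 - 2) = 6/(-5) = 6*(-1/5) = -6/5)
G(s) = 2 (G(s) = 2*1 = 2)
427/450 - 500/G(W(-4, U)) = 427/450 - 500/2 = 427*(1/450) - 500*1/2 = 427/450 - 250 = -112073/450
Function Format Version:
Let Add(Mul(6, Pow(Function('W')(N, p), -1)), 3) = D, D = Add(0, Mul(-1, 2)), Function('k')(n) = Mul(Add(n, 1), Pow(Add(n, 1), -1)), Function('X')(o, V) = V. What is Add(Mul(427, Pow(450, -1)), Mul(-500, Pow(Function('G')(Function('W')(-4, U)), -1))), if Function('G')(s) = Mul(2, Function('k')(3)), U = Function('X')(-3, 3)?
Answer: Rational(-112073, 450) ≈ -249.05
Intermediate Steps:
Function('k')(n) = 1 (Function('k')(n) = Mul(Add(1, n), Pow(Add(1, n), -1)) = 1)
U = 3
D = -2 (D = Add(0, -2) = -2)
Function('W')(N, p) = Rational(-6, 5) (Function('W')(N, p) = Mul(6, Pow(Add(-3, -2), -1)) = Mul(6, Pow(-5, -1)) = Mul(6, Rational(-1, 5)) = Rational(-6, 5))
Function('G')(s) = 2 (Function('G')(s) = Mul(2, 1) = 2)
Add(Mul(427, Pow(450, -1)), Mul(-500, Pow(Function('G')(Function('W')(-4, U)), -1))) = Add(Mul(427, Pow(450, -1)), Mul(-500, Pow(2, -1))) = Add(Mul(427, Rational(1, 450)), Mul(-500, Rational(1, 2))) = Add(Rational(427, 450), -250) = Rational(-112073, 450)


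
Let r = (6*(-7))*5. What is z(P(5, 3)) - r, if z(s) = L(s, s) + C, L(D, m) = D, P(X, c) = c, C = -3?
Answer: 210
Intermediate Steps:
z(s) = -3 + s (z(s) = s - 3 = -3 + s)
r = -210 (r = -42*5 = -210)
z(P(5, 3)) - r = (-3 + 3) - 1*(-210) = 0 + 210 = 210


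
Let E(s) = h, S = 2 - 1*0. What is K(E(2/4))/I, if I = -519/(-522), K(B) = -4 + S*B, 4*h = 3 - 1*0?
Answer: -435/173 ≈ -2.5145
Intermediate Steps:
S = 2 (S = 2 + 0 = 2)
h = 3/4 (h = (3 - 1*0)/4 = (3 + 0)/4 = (1/4)*3 = 3/4 ≈ 0.75000)
E(s) = 3/4
K(B) = -4 + 2*B
I = 173/174 (I = -519*(-1/522) = 173/174 ≈ 0.99425)
K(E(2/4))/I = (-4 + 2*(3/4))/(173/174) = (-4 + 3/2)*(174/173) = -5/2*174/173 = -435/173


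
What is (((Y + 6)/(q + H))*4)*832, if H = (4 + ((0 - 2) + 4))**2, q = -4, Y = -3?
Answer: 312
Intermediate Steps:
H = 36 (H = (4 + (-2 + 4))**2 = (4 + 2)**2 = 6**2 = 36)
(((Y + 6)/(q + H))*4)*832 = (((-3 + 6)/(-4 + 36))*4)*832 = ((3/32)*4)*832 = (3/8)*832 = 312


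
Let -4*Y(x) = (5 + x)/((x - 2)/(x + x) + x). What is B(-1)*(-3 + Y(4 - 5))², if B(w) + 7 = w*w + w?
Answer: -175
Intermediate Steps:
Y(x) = -(5 + x)/(4*(x + (-2 + x)/(2*x))) (Y(x) = -(5 + x)/(4*((x - 2)/(x + x) + x)) = -(5 + x)/(4*((-2 + x)/((2*x)) + x)) = -(5 + x)/(4*((-2 + x)*(1/(2*x)) + x)) = -(5 + x)/(4*((-2 + x)/(2*x) + x)) = -(5 + x)/(4*(x + (-2 + x)/(2*x))))
B(w) = -7 + w + w² (B(w) = -7 + (w*w + w) = -7 + (w² + w) = -7 + (w + w²) = -7 + w + w²)
B(-1)*(-3 + Y(4 - 5))² = (-7 - 1 + (-1)²)*(-3 - (4 - 5)*(5 + (4 - 5))/(-4 + 2*(4 - 5) + 4*(4 - 5)²))² = (-7 - 1 + 1)*(-3 - 1*(-1)*(5 - 1)/(-4 + 2*(-1) + 4*(-1)²))² = -7*(-3 - 1*(-1)*4/(-4 - 2 + 4*1))² = -7*(-3 - 1*(-1)*4/(-4 - 2 + 4))² = -7*(-3 - 1*(-1)*4/(-2))² = -7*(-3 - 1*(-1)*(-½)*4)² = -7*(-3 - 2)² = -7*(-5)² = -7*25 = -175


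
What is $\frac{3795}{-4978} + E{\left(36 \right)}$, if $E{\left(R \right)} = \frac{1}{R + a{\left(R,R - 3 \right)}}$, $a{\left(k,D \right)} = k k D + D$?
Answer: $- \frac{1240927}{1627806} \approx -0.76233$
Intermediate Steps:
$a{\left(k,D \right)} = D + D k^{2}$ ($a{\left(k,D \right)} = k^{2} D + D = D k^{2} + D = D + D k^{2}$)
$E{\left(R \right)} = \frac{1}{R + \left(1 + R^{2}\right) \left(-3 + R\right)}$ ($E{\left(R \right)} = \frac{1}{R + \left(R - 3\right) \left(1 + R^{2}\right)} = \frac{1}{R + \left(-3 + R\right) \left(1 + R^{2}\right)} = \frac{1}{R + \left(1 + R^{2}\right) \left(-3 + R\right)}$)
$\frac{3795}{-4978} + E{\left(36 \right)} = \frac{3795}{-4978} + \frac{1}{36 + \left(1 + 36^{2}\right) \left(-3 + 36\right)} = 3795 \left(- \frac{1}{4978}\right) + \frac{1}{36 + \left(1 + 1296\right) 33} = - \frac{3795}{4978} + \frac{1}{36 + 1297 \cdot 33} = - \frac{3795}{4978} + \frac{1}{36 + 42801} = - \frac{3795}{4978} + \frac{1}{42837} = - \frac{1240927}{1627806}$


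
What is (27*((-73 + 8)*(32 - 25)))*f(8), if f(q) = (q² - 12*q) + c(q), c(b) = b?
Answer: 294840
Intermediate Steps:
f(q) = q² - 11*q (f(q) = (q² - 12*q) + q = q² - 11*q)
(27*((-73 + 8)*(32 - 25)))*f(8) = (27*((-73 + 8)*(32 - 25)))*(8*(-11 + 8)) = (27*(-65*7))*(8*(-3)) = (27*(-455))*(-24) = -12285*(-24) = 294840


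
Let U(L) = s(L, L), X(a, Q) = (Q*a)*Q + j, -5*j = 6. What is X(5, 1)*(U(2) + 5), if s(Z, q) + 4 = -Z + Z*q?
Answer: 57/5 ≈ 11.400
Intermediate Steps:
s(Z, q) = -4 - Z + Z*q (s(Z, q) = -4 + (-Z + Z*q) = -4 - Z + Z*q)
j = -6/5 (j = -⅕*6 = -6/5 ≈ -1.2000)
X(a, Q) = -6/5 + a*Q² (X(a, Q) = (Q*a)*Q - 6/5 = a*Q² - 6/5 = -6/5 + a*Q²)
U(L) = -4 + L² - L (U(L) = -4 - L + L*L = -4 - L + L² = -4 + L² - L)
X(5, 1)*(U(2) + 5) = (-6/5 + 5*1²)*((-4 + 2² - 1*2) + 5) = (-6/5 + 5*1)*((-4 + 4 - 2) + 5) = (-6/5 + 5)*(-2 + 5) = (19/5)*3 = 57/5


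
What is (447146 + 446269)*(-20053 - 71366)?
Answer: -81675105885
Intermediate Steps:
(447146 + 446269)*(-20053 - 71366) = 893415*(-91419) = -81675105885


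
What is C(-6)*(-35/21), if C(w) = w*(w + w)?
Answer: -120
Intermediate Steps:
C(w) = 2*w² (C(w) = w*(2*w) = 2*w²)
C(-6)*(-35/21) = (2*(-6)²)*(-35/21) = (2*36)*(-35*1/21) = 72*(-5/3) = -120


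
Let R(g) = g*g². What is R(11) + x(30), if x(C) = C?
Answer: 1361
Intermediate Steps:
R(g) = g³
R(11) + x(30) = 11³ + 30 = 1331 + 30 = 1361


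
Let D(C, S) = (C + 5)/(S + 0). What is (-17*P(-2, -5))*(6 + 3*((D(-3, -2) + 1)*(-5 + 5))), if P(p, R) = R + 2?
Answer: 306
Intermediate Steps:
D(C, S) = (5 + C)/S
P(p, R) = 2 + R
(-17*P(-2, -5))*(6 + 3*((D(-3, -2) + 1)*(-5 + 5))) = (-17*(2 - 5))*(6 + 3*(((5 - 3)/(-2) + 1)*(-5 + 5))) = (-17*(-3))*(6 + 3*((-½*2 + 1)*0)) = 51*(6 + 3*((-1 + 1)*0)) = 51*(6 + 3*(0*0)) = 51*(6 + 3*0) = 51*(6 + 0) = 51*6 = 306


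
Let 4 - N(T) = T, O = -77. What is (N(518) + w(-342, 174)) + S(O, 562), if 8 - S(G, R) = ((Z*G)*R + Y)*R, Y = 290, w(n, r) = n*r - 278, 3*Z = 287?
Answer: 6979166740/3 ≈ 2.3264e+9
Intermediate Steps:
Z = 287/3 (Z = (⅓)*287 = 287/3 ≈ 95.667)
w(n, r) = -278 + n*r
N(T) = 4 - T
S(G, R) = 8 - R*(290 + 287*G*R/3) (S(G, R) = 8 - ((287*G/3)*R + 290)*R = 8 - (287*G*R/3 + 290)*R = 8 - (290 + 287*G*R/3)*R = 8 - R*(290 + 287*G*R/3))
(N(518) + w(-342, 174)) + S(O, 562) = ((4 - 1*518) + (-278 - 342*174)) + (8 - 290*562 - 287/3*(-77)*562²) = ((4 - 518) + (-278 - 59508)) + (8 - 162980 - 287/3*(-77)*315844) = (-514 - 59786) + (8 - 162980 + 6979836556/3) = -60300 + 6979347640/3 = 6979166740/3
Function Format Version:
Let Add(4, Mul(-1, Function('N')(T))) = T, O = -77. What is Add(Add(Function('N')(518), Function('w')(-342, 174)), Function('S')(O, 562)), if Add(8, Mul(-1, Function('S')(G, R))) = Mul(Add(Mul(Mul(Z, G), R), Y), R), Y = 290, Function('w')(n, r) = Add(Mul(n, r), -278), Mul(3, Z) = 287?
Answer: Rational(6979166740, 3) ≈ 2.3264e+9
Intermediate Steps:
Z = Rational(287, 3) (Z = Mul(Rational(1, 3), 287) = Rational(287, 3) ≈ 95.667)
Function('w')(n, r) = Add(-278, Mul(n, r))
Function('N')(T) = Add(4, Mul(-1, T))
Function('S')(G, R) = Add(8, Mul(-1, R, Add(290, Mul(Rational(287, 3), G, R)))) (Function('S')(G, R) = Add(8, Mul(-1, Mul(Add(Mul(Mul(Rational(287, 3), G), R), 290), R))) = Add(8, Mul(-1, Mul(Add(Mul(Rational(287, 3), G, R), 290), R))) = Add(8, Mul(-1, Mul(Add(290, Mul(Rational(287, 3), G, R)), R))) = Add(8, Mul(-1, Mul(R, Add(290, Mul(Rational(287, 3), G, R))))) = Add(8, Mul(-1, R, Add(290, Mul(Rational(287, 3), G, R)))))
Add(Add(Function('N')(518), Function('w')(-342, 174)), Function('S')(O, 562)) = Add(Add(Add(4, Mul(-1, 518)), Add(-278, Mul(-342, 174))), Add(8, Mul(-290, 562), Mul(Rational(-287, 3), -77, Pow(562, 2)))) = Add(Add(Add(4, -518), Add(-278, -59508)), Add(8, -162980, Mul(Rational(-287, 3), -77, 315844))) = Add(Add(-514, -59786), Add(8, -162980, Rational(6979836556, 3))) = Add(-60300, Rational(6979347640, 3)) = Rational(6979166740, 3)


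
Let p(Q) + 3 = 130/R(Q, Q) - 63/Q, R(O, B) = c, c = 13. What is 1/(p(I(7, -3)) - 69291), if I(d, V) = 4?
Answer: -4/277199 ≈ -1.4430e-5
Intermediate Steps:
R(O, B) = 13
p(Q) = 7 - 63/Q (p(Q) = -3 + (130/13 - 63/Q) = -3 + (130*(1/13) - 63/Q) = -3 + (10 - 63/Q) = 7 - 63/Q)
1/(p(I(7, -3)) - 69291) = 1/((7 - 63/4) - 69291) = 1/(-35/4 - 69291) = 1/(-277199/4) = -4/277199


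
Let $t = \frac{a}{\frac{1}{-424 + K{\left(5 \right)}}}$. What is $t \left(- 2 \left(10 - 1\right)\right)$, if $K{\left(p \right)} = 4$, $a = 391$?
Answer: $2955960$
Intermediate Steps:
$t = -164220$ ($t = \frac{391}{\frac{1}{-424 + 4}} = \frac{391}{\frac{1}{-420}} = \frac{391}{- \frac{1}{420}} = 391 \left(-420\right) = -164220$)
$t \left(- 2 \left(10 - 1\right)\right) = - 164220 \left(- 2 \left(10 - 1\right)\right) = - 164220 \left(\left(-2\right) 9\right) = \left(-164220\right) \left(-18\right) = 2955960$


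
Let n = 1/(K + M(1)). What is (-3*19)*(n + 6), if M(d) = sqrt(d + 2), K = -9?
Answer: -8721/26 + 19*sqrt(3)/26 ≈ -334.16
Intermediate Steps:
M(d) = sqrt(2 + d)
n = 1/(-9 + sqrt(3)) (n = 1/(-9 + sqrt(2 + 1)) = 1/(-9 + sqrt(3)) ≈ -0.13759)
(-3*19)*(n + 6) = (-3*19)*((-3/26 - sqrt(3)/78) + 6) = -57*(153/26 - sqrt(3)/78) = -8721/26 + 19*sqrt(3)/26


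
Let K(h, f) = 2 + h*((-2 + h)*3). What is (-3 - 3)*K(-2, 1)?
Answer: -156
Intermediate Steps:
K(h, f) = 2 + h*(-6 + 3*h)
(-3 - 3)*K(-2, 1) = (-3 - 3)*(2 - 6*(-2) + 3*(-2)²) = -6*(2 + 12 + 3*4) = -6*(2 + 12 + 12) = -6*26 = -156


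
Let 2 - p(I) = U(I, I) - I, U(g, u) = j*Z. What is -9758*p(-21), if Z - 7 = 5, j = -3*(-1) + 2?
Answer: 770882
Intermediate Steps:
j = 5 (j = 3 + 2 = 5)
Z = 12 (Z = 7 + 5 = 12)
U(g, u) = 60 (U(g, u) = 5*12 = 60)
p(I) = -58 + I (p(I) = 2 - (60 - I) = 2 + (-60 + I) = -58 + I)
-9758*p(-21) = -9758*(-58 - 21) = -9758*(-79) = 770882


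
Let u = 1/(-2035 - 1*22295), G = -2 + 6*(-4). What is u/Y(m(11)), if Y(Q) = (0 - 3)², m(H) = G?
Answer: -1/218970 ≈ -4.5668e-6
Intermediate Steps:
G = -26 (G = -2 - 24 = -26)
m(H) = -26
Y(Q) = 9 (Y(Q) = (-3)² = 9)
u = -1/24330 (u = 1/(-2035 - 22295) = 1/(-24330) = -1/24330 ≈ -4.1102e-5)
u/Y(m(11)) = -1/24330/9 = -1/24330*⅑ = -1/218970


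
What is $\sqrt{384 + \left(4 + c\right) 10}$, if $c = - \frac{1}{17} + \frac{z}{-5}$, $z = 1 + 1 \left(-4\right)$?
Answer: $\frac{10 \sqrt{1241}}{17} \approx 20.722$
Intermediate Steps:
$z = -3$ ($z = 1 - 4 = -3$)
$c = \frac{46}{85}$ ($c = - \frac{1}{17} - \frac{3}{-5} = \left(-1\right) \frac{1}{17} - - \frac{3}{5} = - \frac{1}{17} + \frac{3}{5} = \frac{46}{85} \approx 0.54118$)
$\sqrt{384 + \left(4 + c\right) 10} = \sqrt{384 + \left(4 + \frac{46}{85}\right) 10} = \sqrt{384 + \frac{386}{85} \cdot 10} = \sqrt{384 + \frac{772}{17}} = \sqrt{\frac{7300}{17}} = \frac{10 \sqrt{1241}}{17}$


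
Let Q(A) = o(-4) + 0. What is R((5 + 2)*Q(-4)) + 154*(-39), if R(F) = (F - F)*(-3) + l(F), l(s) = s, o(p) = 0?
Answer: -6006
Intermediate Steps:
Q(A) = 0 (Q(A) = 0 + 0 = 0)
R(F) = F (R(F) = (F - F)*(-3) + F = 0*(-3) + F = 0 + F = F)
R((5 + 2)*Q(-4)) + 154*(-39) = (5 + 2)*0 + 154*(-39) = 7*0 - 6006 = 0 - 6006 = -6006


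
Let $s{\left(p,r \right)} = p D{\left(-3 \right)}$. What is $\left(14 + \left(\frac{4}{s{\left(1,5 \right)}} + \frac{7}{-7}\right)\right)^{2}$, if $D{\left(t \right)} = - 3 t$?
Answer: $\frac{14641}{81} \approx 180.75$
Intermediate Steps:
$s{\left(p,r \right)} = 9 p$ ($s{\left(p,r \right)} = p \left(\left(-3\right) \left(-3\right)\right) = p 9 = 9 p$)
$\left(14 + \left(\frac{4}{s{\left(1,5 \right)}} + \frac{7}{-7}\right)\right)^{2} = \left(14 + \left(\frac{4}{9 \cdot 1} + \frac{7}{-7}\right)\right)^{2} = \left(14 + \left(\frac{4}{9} + 7 \left(- \frac{1}{7}\right)\right)\right)^{2} = \left(14 + \left(4 \cdot \frac{1}{9} - 1\right)\right)^{2} = \left(14 + \left(\frac{4}{9} - 1\right)\right)^{2} = \left(14 - \frac{5}{9}\right)^{2} = \left(\frac{121}{9}\right)^{2} = \frac{14641}{81}$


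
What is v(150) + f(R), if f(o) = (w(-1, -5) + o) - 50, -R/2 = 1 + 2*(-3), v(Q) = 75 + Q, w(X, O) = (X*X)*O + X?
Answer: 179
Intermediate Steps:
w(X, O) = X + O*X² (w(X, O) = X²*O + X = O*X² + X = X + O*X²)
R = 10 (R = -2*(1 + 2*(-3)) = -2*(1 - 6) = -2*(-5) = 10)
f(o) = -56 + o (f(o) = (-(1 - 5*(-1)) + o) - 50 = (-(1 + 5) + o) - 50 = (-1*6 + o) - 50 = (-6 + o) - 50 = -56 + o)
v(150) + f(R) = (75 + 150) + (-56 + 10) = 225 - 46 = 179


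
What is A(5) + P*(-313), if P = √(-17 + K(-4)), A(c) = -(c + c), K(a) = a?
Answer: -10 - 313*I*√21 ≈ -10.0 - 1434.3*I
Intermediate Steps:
A(c) = -2*c
P = I*√21 (P = √(-17 - 4) = √(-21) = I*√21 ≈ 4.5826*I)
A(5) + P*(-313) = -2*5 + (I*√21)*(-313) = -10 - 313*I*√21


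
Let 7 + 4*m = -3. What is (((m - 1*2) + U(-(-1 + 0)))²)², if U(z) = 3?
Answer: 81/16 ≈ 5.0625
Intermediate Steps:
m = -5/2 (m = -7/4 + (¼)*(-3) = -7/4 - ¾ = -5/2 ≈ -2.5000)
(((m - 1*2) + U(-(-1 + 0)))²)² = (((-5/2 - 1*2) + 3)²)² = (((-5/2 - 2) + 3)²)² = ((-9/2 + 3)²)² = ((-3/2)²)² = (9/4)² = 81/16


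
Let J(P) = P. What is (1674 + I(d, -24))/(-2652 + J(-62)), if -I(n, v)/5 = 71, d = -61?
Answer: -1319/2714 ≈ -0.48600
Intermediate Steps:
I(n, v) = -355 (I(n, v) = -5*71 = -355)
(1674 + I(d, -24))/(-2652 + J(-62)) = (1674 - 355)/(-2652 - 62) = 1319/(-2714) = 1319*(-1/2714) = -1319/2714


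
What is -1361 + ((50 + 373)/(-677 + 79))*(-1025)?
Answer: -380303/598 ≈ -635.96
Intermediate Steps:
-1361 + ((50 + 373)/(-677 + 79))*(-1025) = -1361 + (423/(-598))*(-1025) = -1361 + (423*(-1/598))*(-1025) = -1361 - 423/598*(-1025) = -1361 + 433575/598 = -380303/598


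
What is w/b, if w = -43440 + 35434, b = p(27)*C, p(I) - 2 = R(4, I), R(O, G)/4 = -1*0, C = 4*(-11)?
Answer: 4003/44 ≈ 90.977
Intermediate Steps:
C = -44
R(O, G) = 0 (R(O, G) = 4*(-1*0) = 4*0 = 0)
p(I) = 2 (p(I) = 2 + 0 = 2)
b = -88 (b = 2*(-44) = -88)
w = -8006
w/b = -8006/(-88) = -8006*(-1/88) = 4003/44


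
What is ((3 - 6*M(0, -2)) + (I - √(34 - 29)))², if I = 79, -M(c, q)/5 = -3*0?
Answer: (82 - √5)² ≈ 6362.3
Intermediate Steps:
M(c, q) = 0 (M(c, q) = -(-15)*0 = -5*0 = 0)
((3 - 6*M(0, -2)) + (I - √(34 - 29)))² = ((3 - 6*0) + (79 - √(34 - 29)))² = ((3 + 0) + (79 - √5))² = (3 + (79 - √5))² = (82 - √5)²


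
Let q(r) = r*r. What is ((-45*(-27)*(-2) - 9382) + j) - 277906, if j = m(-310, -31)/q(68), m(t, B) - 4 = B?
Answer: -1339656059/4624 ≈ -2.8972e+5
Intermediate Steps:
q(r) = r**2
m(t, B) = 4 + B
j = -27/4624 (j = (4 - 31)/(68**2) = -27/4624 ≈ -0.0058391)
((-45*(-27)*(-2) - 9382) + j) - 277906 = ((-45*(-27)*(-2) - 9382) - 27/4624) - 277906 = ((1215*(-2) - 9382) - 27/4624) - 277906 = ((-2430 - 9382) - 27/4624) - 277906 = (-11812 - 27/4624) - 277906 = -54618715/4624 - 277906 = -1339656059/4624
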